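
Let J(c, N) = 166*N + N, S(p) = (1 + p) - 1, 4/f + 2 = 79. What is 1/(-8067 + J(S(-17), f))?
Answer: -77/620491 ≈ -0.00012410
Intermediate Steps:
f = 4/77 (f = 4/(-2 + 79) = 4/77 ≈ 0.051948)
S(p) = p
J(c, N) = 167*N
1/(-8067 + J(S(-17), f)) = 1/(-8067 + 167*(4/77)) = 1/(-8067 + 668/77) = 1/(-620491/77) = -77/620491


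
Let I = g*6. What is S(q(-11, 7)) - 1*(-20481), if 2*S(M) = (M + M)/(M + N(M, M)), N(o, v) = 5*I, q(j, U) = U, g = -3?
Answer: 1699916/83 ≈ 20481.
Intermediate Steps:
I = -18 (I = -3*6 = -18)
N(o, v) = -90 (N(o, v) = 5*(-18) = -90)
S(M) = M/(-90 + M) (S(M) = ((M + M)/(M - 90))/2 = ((2*M)/(-90 + M))/2 = (2*M/(-90 + M))/2 = M/(-90 + M))
S(q(-11, 7)) - 1*(-20481) = 7/(-90 + 7) - 1*(-20481) = 7/(-83) + 20481 = 7*(-1/83) + 20481 = -7/83 + 20481 = 1699916/83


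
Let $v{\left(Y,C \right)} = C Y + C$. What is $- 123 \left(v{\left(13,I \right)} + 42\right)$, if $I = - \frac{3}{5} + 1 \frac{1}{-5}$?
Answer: $- \frac{18942}{5} \approx -3788.4$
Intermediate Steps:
$I = - \frac{4}{5}$ ($I = \left(-3\right) \frac{1}{5} + 1 \left(- \frac{1}{5}\right) = - \frac{3}{5} - \frac{1}{5} = - \frac{4}{5} \approx -0.8$)
$v{\left(Y,C \right)} = C + C Y$
$- 123 \left(v{\left(13,I \right)} + 42\right) = - 123 \left(- \frac{4 \left(1 + 13\right)}{5} + 42\right) = - 123 \left(\left(- \frac{4}{5}\right) 14 + 42\right) = - 123 \left(- \frac{56}{5} + 42\right) = \left(-123\right) \frac{154}{5} = - \frac{18942}{5}$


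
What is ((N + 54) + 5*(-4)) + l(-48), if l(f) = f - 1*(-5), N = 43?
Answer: 34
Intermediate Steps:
l(f) = 5 + f (l(f) = f + 5 = 5 + f)
((N + 54) + 5*(-4)) + l(-48) = ((43 + 54) + 5*(-4)) + (5 - 48) = (97 - 20) - 43 = 77 - 43 = 34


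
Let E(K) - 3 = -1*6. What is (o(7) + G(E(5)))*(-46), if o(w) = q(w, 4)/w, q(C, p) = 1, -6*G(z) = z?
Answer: -207/7 ≈ -29.571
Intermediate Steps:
E(K) = -3 (E(K) = 3 - 1*6 = 3 - 6 = -3)
G(z) = -z/6
o(w) = 1/w
(o(7) + G(E(5)))*(-46) = (1/7 - 1/6*(-3))*(-46) = (1/7 + 1/2)*(-46) = (9/14)*(-46) = -207/7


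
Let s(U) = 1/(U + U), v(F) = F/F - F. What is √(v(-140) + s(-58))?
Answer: √474295/58 ≈ 11.874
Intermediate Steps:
v(F) = 1 - F
s(U) = 1/(2*U)
√(v(-140) + s(-58)) = √((1 - 1*(-140)) + (½)/(-58)) = √((1 + 140) + (½)*(-1/58)) = √(141 - 1/116) = √(16355/116) = √474295/58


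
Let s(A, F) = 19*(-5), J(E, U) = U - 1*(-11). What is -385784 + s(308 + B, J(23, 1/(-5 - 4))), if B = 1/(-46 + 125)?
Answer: -385879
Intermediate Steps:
B = 1/79 ≈ 0.012658
J(E, U) = 11 + U (J(E, U) = U + 11 = 11 + U)
s(A, F) = -95
-385784 + s(308 + B, J(23, 1/(-5 - 4))) = -385784 - 95 = -385879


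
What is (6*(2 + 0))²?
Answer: 144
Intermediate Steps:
(6*(2 + 0))² = (6*2)² = 12² = 144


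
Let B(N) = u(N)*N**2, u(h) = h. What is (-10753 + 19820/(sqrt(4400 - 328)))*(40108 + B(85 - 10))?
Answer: -4967703199 + 2289125765*sqrt(1018)/509 ≈ -4.8242e+9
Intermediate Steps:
B(N) = N**3 (B(N) = N*N**2 = N**3)
(-10753 + 19820/(sqrt(4400 - 328)))*(40108 + B(85 - 10)) = (-10753 + 19820/(sqrt(4400 - 328)))*(40108 + (85 - 10)**3) = (-10753 + 19820/(sqrt(4072)))*(40108 + 75**3) = (-10753 + 19820/((2*sqrt(1018))))*(40108 + 421875) = (-10753 + 19820*(sqrt(1018)/2036))*461983 = (-10753 + 4955*sqrt(1018)/509)*461983 = -4967703199 + 2289125765*sqrt(1018)/509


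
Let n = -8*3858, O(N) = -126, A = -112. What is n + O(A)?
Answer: -30990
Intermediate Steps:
n = -30864
n + O(A) = -30864 - 126 = -30990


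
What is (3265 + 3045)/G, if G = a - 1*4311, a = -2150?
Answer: -6310/6461 ≈ -0.97663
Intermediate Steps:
G = -6461 (G = -2150 - 1*4311 = -2150 - 4311 = -6461)
(3265 + 3045)/G = (3265 + 3045)/(-6461) = 6310*(-1/6461) = -6310/6461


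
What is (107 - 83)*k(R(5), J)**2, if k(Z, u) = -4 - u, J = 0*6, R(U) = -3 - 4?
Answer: 384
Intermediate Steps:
R(U) = -7
J = 0
(107 - 83)*k(R(5), J)**2 = (107 - 83)*(-4 - 1*0)**2 = 24*(-4 + 0)**2 = 24*(-4)**2 = 24*16 = 384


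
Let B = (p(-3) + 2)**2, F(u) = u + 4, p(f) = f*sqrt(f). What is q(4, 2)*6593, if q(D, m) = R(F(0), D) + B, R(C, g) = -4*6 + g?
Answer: -283499 - 79116*I*sqrt(3) ≈ -2.835e+5 - 1.3703e+5*I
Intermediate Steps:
p(f) = f**(3/2)
F(u) = 4 + u
R(C, g) = -24 + g
B = (2 - 3*I*sqrt(3))**2 (B = ((-3)**(3/2) + 2)**2 = (-3*I*sqrt(3) + 2)**2 = (2 - 3*I*sqrt(3))**2 ≈ -23.0 - 20.785*I)
q(D, m) = -24 + D + (2 - 3*I*sqrt(3))**2 (q(D, m) = (-24 + D) + (2 - 3*I*sqrt(3))**2 = -24 + D + (2 - 3*I*sqrt(3))**2)
q(4, 2)*6593 = (-47 + 4 - 12*I*sqrt(3))*6593 = (-43 - 12*I*sqrt(3))*6593 = -283499 - 79116*I*sqrt(3)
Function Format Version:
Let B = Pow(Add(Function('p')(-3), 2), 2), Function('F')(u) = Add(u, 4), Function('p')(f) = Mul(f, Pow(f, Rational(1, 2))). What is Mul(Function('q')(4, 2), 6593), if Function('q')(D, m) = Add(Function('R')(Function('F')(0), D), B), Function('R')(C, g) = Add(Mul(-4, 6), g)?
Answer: Add(-283499, Mul(-79116, I, Pow(3, Rational(1, 2)))) ≈ Add(-2.8350e+5, Mul(-1.3703e+5, I))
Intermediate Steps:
Function('p')(f) = Pow(f, Rational(3, 2))
Function('F')(u) = Add(4, u)
Function('R')(C, g) = Add(-24, g)
B = Pow(Add(2, Mul(-3, I, Pow(3, Rational(1, 2)))), 2) (B = Pow(Add(Pow(-3, Rational(3, 2)), 2), 2) = Pow(Add(Mul(-3, I, Pow(3, Rational(1, 2))), 2), 2) = Pow(Add(2, Mul(-3, I, Pow(3, Rational(1, 2)))), 2) ≈ Add(-23.000, Mul(-20.785, I)))
Function('q')(D, m) = Add(-24, D, Pow(Add(2, Mul(-3, I, Pow(3, Rational(1, 2)))), 2)) (Function('q')(D, m) = Add(Add(-24, D), Pow(Add(2, Mul(-3, I, Pow(3, Rational(1, 2)))), 2)) = Add(-24, D, Pow(Add(2, Mul(-3, I, Pow(3, Rational(1, 2)))), 2)))
Mul(Function('q')(4, 2), 6593) = Mul(Add(-47, 4, Mul(-12, I, Pow(3, Rational(1, 2)))), 6593) = Mul(Add(-43, Mul(-12, I, Pow(3, Rational(1, 2)))), 6593) = Add(-283499, Mul(-79116, I, Pow(3, Rational(1, 2))))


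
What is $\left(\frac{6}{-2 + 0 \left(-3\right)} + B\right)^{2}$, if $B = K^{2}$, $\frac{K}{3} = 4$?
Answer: $19881$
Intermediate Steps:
$K = 12$ ($K = 3 \cdot 4 = 12$)
$B = 144$ ($B = 12^{2} = 144$)
$\left(\frac{6}{-2 + 0 \left(-3\right)} + B\right)^{2} = \left(\frac{6}{-2 + 0 \left(-3\right)} + 144\right)^{2} = \left(\frac{6}{-2 + 0} + 144\right)^{2} = \left(\frac{6}{-2} + 144\right)^{2} = \left(6 \left(- \frac{1}{2}\right) + 144\right)^{2} = \left(-3 + 144\right)^{2} = 141^{2} = 19881$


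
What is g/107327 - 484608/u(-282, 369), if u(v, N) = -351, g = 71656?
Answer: 17345558024/12557259 ≈ 1381.3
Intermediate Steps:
g/107327 - 484608/u(-282, 369) = 71656/107327 - 484608/(-351) = 71656*(1/107327) - 484608*(-1/351) = 71656/107327 + 161536/117 = 17345558024/12557259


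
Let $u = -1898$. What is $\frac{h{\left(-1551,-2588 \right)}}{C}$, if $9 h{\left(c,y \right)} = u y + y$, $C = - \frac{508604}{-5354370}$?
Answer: $\frac{730192689870}{127151} \approx 5.7427 \cdot 10^{6}$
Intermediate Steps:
$C = \frac{254302}{2677185}$ ($C = \left(-508604\right) \left(- \frac{1}{5354370}\right) = \frac{254302}{2677185} \approx 0.094989$)
$h{\left(c,y \right)} = - \frac{1897 y}{9}$ ($h{\left(c,y \right)} = \frac{- 1898 y + y}{9} = \frac{\left(-1897\right) y}{9} = - \frac{1897 y}{9}$)
$\frac{h{\left(-1551,-2588 \right)}}{C} = \frac{\left(- \frac{1897}{9}\right) \left(-2588\right)}{\frac{254302}{2677185}} = \frac{4909436}{9} \cdot \frac{2677185}{254302} = \frac{730192689870}{127151}$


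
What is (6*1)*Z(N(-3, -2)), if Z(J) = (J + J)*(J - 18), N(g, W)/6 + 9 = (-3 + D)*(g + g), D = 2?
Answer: 7776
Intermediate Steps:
N(g, W) = -54 - 12*g (N(g, W) = -54 + 6*((-3 + 2)*(g + g)) = -54 + 6*(-2*g) = -54 - 12*g)
Z(J) = 2*J*(-18 + J) (Z(J) = (2*J)*(-18 + J) = 2*J*(-18 + J))
(6*1)*Z(N(-3, -2)) = (6*1)*(2*(-54 - 12*(-3))*(-18 + (-54 - 12*(-3)))) = 6*(2*(-54 + 36)*(-18 + (-54 + 36))) = 6*(2*(-18)*(-18 - 18)) = 6*(2*(-18)*(-36)) = 6*1296 = 7776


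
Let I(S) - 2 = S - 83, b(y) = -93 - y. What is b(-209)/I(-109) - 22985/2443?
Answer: -2325269/232085 ≈ -10.019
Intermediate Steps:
I(S) = -81 + S (I(S) = 2 + (S - 83) = 2 + (-83 + S) = -81 + S)
b(-209)/I(-109) - 22985/2443 = (-93 - 1*(-209))/(-81 - 109) - 22985/2443 = (-93 + 209)/(-190) - 22985*1/2443 = 116*(-1/190) - 22985/2443 = -58/95 - 22985/2443 = -2325269/232085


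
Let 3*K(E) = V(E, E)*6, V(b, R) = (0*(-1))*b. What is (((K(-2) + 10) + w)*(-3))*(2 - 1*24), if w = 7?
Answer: 1122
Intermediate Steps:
V(b, R) = 0 (V(b, R) = 0*b = 0)
K(E) = 0 (K(E) = (0*6)/3 = (⅓)*0 = 0)
(((K(-2) + 10) + w)*(-3))*(2 - 1*24) = (((0 + 10) + 7)*(-3))*(2 - 1*24) = ((10 + 7)*(-3))*(2 - 24) = (17*(-3))*(-22) = -51*(-22) = 1122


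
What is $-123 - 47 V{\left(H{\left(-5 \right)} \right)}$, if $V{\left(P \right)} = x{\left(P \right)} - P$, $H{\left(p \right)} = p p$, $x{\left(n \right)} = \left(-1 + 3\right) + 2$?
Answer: $864$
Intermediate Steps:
$x{\left(n \right)} = 4$ ($x{\left(n \right)} = 2 + 2 = 4$)
$H{\left(p \right)} = p^{2}$
$V{\left(P \right)} = 4 - P$
$-123 - 47 V{\left(H{\left(-5 \right)} \right)} = -123 - 47 \left(4 - \left(-5\right)^{2}\right) = -123 - 47 \left(4 - 25\right) = -123 - -987 = -123 + 987 = 864$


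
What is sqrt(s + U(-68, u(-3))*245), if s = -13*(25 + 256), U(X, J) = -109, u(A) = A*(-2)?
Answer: I*sqrt(30358) ≈ 174.24*I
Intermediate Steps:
u(A) = -2*A
s = -3653 (s = -13*281 = -3653)
sqrt(s + U(-68, u(-3))*245) = sqrt(-3653 - 109*245) = sqrt(-3653 - 26705) = sqrt(-30358) = I*sqrt(30358)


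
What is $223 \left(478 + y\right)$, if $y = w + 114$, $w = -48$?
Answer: $121312$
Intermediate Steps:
$y = 66$ ($y = -48 + 114 = 66$)
$223 \left(478 + y\right) = 223 \left(478 + 66\right) = 223 \cdot 544 = 121312$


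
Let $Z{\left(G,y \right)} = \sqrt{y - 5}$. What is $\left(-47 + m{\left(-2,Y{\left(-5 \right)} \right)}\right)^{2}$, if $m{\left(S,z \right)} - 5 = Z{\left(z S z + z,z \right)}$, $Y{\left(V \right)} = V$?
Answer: $\left(42 - i \sqrt{10}\right)^{2} \approx 1754.0 - 265.63 i$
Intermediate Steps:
$Z{\left(G,y \right)} = \sqrt{-5 + y}$
$m{\left(S,z \right)} = 5 + \sqrt{-5 + z}$
$\left(-47 + m{\left(-2,Y{\left(-5 \right)} \right)}\right)^{2} = \left(-47 + \left(5 + \sqrt{-5 - 5}\right)\right)^{2} = \left(-47 + \left(5 + \sqrt{-10}\right)\right)^{2} = \left(-47 + \left(5 + i \sqrt{10}\right)\right)^{2} = \left(-42 + i \sqrt{10}\right)^{2}$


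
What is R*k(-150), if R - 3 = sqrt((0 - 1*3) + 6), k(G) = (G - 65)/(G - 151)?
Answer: 15/7 + 5*sqrt(3)/7 ≈ 3.3800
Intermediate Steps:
k(G) = (-65 + G)/(-151 + G)
R = 3 + sqrt(3) (R = 3 + sqrt((0 - 1*3) + 6) = 3 + sqrt((0 - 3) + 6) = 3 + sqrt(-3 + 6) = 3 + sqrt(3) ≈ 4.7320)
R*k(-150) = (3 + sqrt(3))*((-65 - 150)/(-151 - 150)) = (3 + sqrt(3))*(-215/(-301)) = (3 + sqrt(3))*(-1/301*(-215)) = (3 + sqrt(3))*(5/7) = 15/7 + 5*sqrt(3)/7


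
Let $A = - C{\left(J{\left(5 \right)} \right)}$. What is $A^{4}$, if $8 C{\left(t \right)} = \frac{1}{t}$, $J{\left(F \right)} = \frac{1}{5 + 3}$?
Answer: $1$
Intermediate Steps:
$J{\left(F \right)} = \frac{1}{8}$
$C{\left(t \right)} = \frac{1}{8 t}$
$A = -1$ ($A = - \frac{\frac{1}{\frac{1}{8}}}{8} = - \frac{8}{8} = \left(-1\right) 1 = -1$)
$A^{4} = \left(-1\right)^{4} = 1$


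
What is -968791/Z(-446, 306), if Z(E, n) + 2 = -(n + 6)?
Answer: 968791/314 ≈ 3085.3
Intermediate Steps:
Z(E, n) = -8 - n (Z(E, n) = -2 - (n + 6) = -2 - (6 + n) = -2 + (-6 - n) = -8 - n)
-968791/Z(-446, 306) = -968791/(-8 - 1*306) = -968791/(-8 - 306) = -968791/(-314) = -968791*(-1/314) = 968791/314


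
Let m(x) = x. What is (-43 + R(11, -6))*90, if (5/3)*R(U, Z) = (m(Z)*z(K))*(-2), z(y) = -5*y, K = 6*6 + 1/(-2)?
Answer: -118890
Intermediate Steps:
K = 71/2 (K = 36 - ½ = 71/2 ≈ 35.500)
R(U, Z) = 213*Z (R(U, Z) = 3*((Z*(-5*71/2))*(-2))/5 = 3*((Z*(-355/2))*(-2))/5 = 3*(-355*Z/2*(-2))/5 = 3*(355*Z)/5 = 213*Z)
(-43 + R(11, -6))*90 = (-43 + 213*(-6))*90 = (-43 - 1278)*90 = -1321*90 = -118890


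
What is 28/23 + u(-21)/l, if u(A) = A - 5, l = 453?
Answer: 12086/10419 ≈ 1.1600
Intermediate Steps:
u(A) = -5 + A
28/23 + u(-21)/l = 28/23 + (-5 - 21)/453 = 28*(1/23) - 26*1/453 = 28/23 - 26/453 = 12086/10419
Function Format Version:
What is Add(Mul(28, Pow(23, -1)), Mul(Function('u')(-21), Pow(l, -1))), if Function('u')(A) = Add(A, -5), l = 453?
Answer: Rational(12086, 10419) ≈ 1.1600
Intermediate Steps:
Function('u')(A) = Add(-5, A)
Add(Mul(28, Pow(23, -1)), Mul(Function('u')(-21), Pow(l, -1))) = Add(Mul(28, Pow(23, -1)), Mul(Add(-5, -21), Pow(453, -1))) = Add(Mul(28, Rational(1, 23)), Mul(-26, Rational(1, 453))) = Add(Rational(28, 23), Rational(-26, 453)) = Rational(12086, 10419)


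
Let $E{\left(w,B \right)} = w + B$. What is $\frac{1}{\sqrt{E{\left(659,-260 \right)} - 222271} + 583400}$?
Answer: $\frac{72925}{42544472734} - \frac{7 i \sqrt{283}}{85088945468} \approx 1.7141 \cdot 10^{-6} - 1.3839 \cdot 10^{-9} i$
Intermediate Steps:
$E{\left(w,B \right)} = B + w$
$\frac{1}{\sqrt{E{\left(659,-260 \right)} - 222271} + 583400} = \frac{1}{\sqrt{\left(-260 + 659\right) - 222271} + 583400} = \frac{1}{\sqrt{399 - 222271} + 583400} = \frac{1}{\sqrt{-221872} + 583400} = \frac{1}{28 i \sqrt{283} + 583400} = \frac{1}{583400 + 28 i \sqrt{283}}$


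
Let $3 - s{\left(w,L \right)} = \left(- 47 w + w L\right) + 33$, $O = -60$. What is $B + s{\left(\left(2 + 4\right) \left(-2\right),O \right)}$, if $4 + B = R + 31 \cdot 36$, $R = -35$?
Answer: $-237$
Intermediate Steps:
$s{\left(w,L \right)} = -30 + 47 w - L w$ ($s{\left(w,L \right)} = 3 - \left(\left(- 47 w + w L\right) + 33\right) = 3 - \left(\left(- 47 w + L w\right) + 33\right) = 3 - \left(33 - 47 w + L w\right) = -30 + 47 w - L w$)
$B = 1077$ ($B = -4 + \left(-35 + 31 \cdot 36\right) = -4 + \left(-35 + 1116\right) = -4 + 1081 = 1077$)
$B + s{\left(\left(2 + 4\right) \left(-2\right),O \right)} = 1077 - \left(30 - 107 \left(2 + 4\right) \left(-2\right)\right) = 1077 - \left(30 - 642 \left(-2\right)\right) = 1077 - \left(594 + 720\right) = 1077 - 1314 = -237$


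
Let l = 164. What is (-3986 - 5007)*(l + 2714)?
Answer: -25881854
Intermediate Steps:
(-3986 - 5007)*(l + 2714) = (-3986 - 5007)*(164 + 2714) = -8993*2878 = -25881854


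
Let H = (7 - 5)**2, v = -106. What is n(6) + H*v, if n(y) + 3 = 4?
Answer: -423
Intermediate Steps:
n(y) = 1 (n(y) = -3 + 4 = 1)
H = 4 (H = 2**2 = 4)
n(6) + H*v = 1 + 4*(-106) = 1 - 424 = -423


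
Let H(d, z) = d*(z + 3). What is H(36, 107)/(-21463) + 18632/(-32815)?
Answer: -529846016/704308345 ≈ -0.75229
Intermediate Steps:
H(d, z) = d*(3 + z)
H(36, 107)/(-21463) + 18632/(-32815) = (36*(3 + 107))/(-21463) + 18632/(-32815) = (36*110)*(-1/21463) + 18632*(-1/32815) = 3960*(-1/21463) - 18632/32815 = -3960/21463 - 18632/32815 = -529846016/704308345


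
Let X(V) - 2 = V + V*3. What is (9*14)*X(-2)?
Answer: -756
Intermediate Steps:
X(V) = 2 + 4*V (X(V) = 2 + (V + V*3) = 2 + (V + 3*V) = 2 + 4*V)
(9*14)*X(-2) = (9*14)*(2 + 4*(-2)) = 126*(2 - 8) = 126*(-6) = -756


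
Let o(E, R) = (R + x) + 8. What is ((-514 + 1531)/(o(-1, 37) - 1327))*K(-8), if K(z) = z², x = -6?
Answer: -8136/161 ≈ -50.534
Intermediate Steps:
o(E, R) = 2 + R (o(E, R) = (R - 6) + 8 = (-6 + R) + 8 = 2 + R)
((-514 + 1531)/(o(-1, 37) - 1327))*K(-8) = ((-514 + 1531)/((2 + 37) - 1327))*(-8)² = (1017/(39 - 1327))*64 = (1017/(-1288))*64 = (1017*(-1/1288))*64 = -1017/1288*64 = -8136/161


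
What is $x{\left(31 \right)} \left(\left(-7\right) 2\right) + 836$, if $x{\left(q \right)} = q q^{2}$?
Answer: $-416238$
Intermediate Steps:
$x{\left(q \right)} = q^{3}$
$x{\left(31 \right)} \left(\left(-7\right) 2\right) + 836 = 31^{3} \left(\left(-7\right) 2\right) + 836 = 29791 \left(-14\right) + 836 = -417074 + 836 = -416238$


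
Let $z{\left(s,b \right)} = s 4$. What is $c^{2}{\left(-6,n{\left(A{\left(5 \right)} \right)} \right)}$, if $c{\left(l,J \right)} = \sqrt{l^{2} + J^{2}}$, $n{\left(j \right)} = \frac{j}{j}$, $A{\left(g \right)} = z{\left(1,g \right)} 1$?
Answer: $37$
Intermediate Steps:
$z{\left(s,b \right)} = 4 s$
$A{\left(g \right)} = 4$ ($A{\left(g \right)} = 4 \cdot 1 \cdot 1 = 4 \cdot 1 = 4$)
$n{\left(j \right)} = 1$
$c{\left(l,J \right)} = \sqrt{J^{2} + l^{2}}$
$c^{2}{\left(-6,n{\left(A{\left(5 \right)} \right)} \right)} = \left(\sqrt{1^{2} + \left(-6\right)^{2}}\right)^{2} = \left(\sqrt{1 + 36}\right)^{2} = \left(\sqrt{37}\right)^{2} = 37$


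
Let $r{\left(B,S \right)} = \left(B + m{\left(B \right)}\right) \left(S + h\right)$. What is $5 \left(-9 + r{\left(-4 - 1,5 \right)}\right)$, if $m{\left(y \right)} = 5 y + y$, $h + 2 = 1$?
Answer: $-745$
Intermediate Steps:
$h = -1$ ($h = -2 + 1 = -1$)
$m{\left(y \right)} = 6 y$
$r{\left(B,S \right)} = 7 B \left(-1 + S\right)$ ($r{\left(B,S \right)} = \left(B + 6 B\right) \left(S - 1\right) = 7 B \left(-1 + S\right)$)
$5 \left(-9 + r{\left(-4 - 1,5 \right)}\right) = 5 \left(-9 + 7 \left(-4 - 1\right) \left(-1 + 5\right)\right) = 5 \left(-9 + 7 \left(-4 - 1\right) 4\right) = 5 \left(-9 + 7 \left(-5\right) 4\right) = 5 \left(-9 - 140\right) = 5 \left(-149\right) = -745$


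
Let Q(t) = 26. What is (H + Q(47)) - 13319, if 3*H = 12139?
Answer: -27740/3 ≈ -9246.7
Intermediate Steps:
H = 12139/3 (H = (⅓)*12139 = 12139/3 ≈ 4046.3)
(H + Q(47)) - 13319 = (12139/3 + 26) - 13319 = 12217/3 - 13319 = -27740/3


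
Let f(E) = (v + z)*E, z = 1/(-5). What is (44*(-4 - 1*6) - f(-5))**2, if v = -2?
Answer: 203401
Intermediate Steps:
z = -1/5 ≈ -0.20000
f(E) = -11*E/5 (f(E) = (-2 - 1/5)*E = -11*E/5)
(44*(-4 - 1*6) - f(-5))**2 = (44*(-4 - 1*6) - (-11)*(-5)/5)**2 = (44*(-4 - 6) - 1*11)**2 = (44*(-10) - 11)**2 = (-440 - 11)**2 = (-451)**2 = 203401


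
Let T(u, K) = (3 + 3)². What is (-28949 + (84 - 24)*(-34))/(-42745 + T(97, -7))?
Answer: 30989/42709 ≈ 0.72558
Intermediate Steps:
T(u, K) = 36 (T(u, K) = 6² = 36)
(-28949 + (84 - 24)*(-34))/(-42745 + T(97, -7)) = (-28949 + (84 - 24)*(-34))/(-42745 + 36) = (-28949 + 60*(-34))/(-42709) = (-28949 - 2040)*(-1/42709) = -30989*(-1/42709) = 30989/42709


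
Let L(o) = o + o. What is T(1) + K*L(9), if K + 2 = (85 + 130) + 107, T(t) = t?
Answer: 5761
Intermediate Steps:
L(o) = 2*o
K = 320 (K = -2 + ((85 + 130) + 107) = -2 + (215 + 107) = -2 + 322 = 320)
T(1) + K*L(9) = 1 + 320*(2*9) = 1 + 320*18 = 1 + 5760 = 5761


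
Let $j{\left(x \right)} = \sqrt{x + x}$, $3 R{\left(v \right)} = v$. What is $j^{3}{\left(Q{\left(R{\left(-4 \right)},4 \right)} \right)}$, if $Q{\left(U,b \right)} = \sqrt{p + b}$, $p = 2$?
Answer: $4 \sqrt[4]{2} \cdot 3^{\frac{3}{4}} \approx 10.843$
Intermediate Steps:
$R{\left(v \right)} = \frac{v}{3}$
$Q{\left(U,b \right)} = \sqrt{2 + b}$
$j{\left(x \right)} = \sqrt{2} \sqrt{x}$ ($j{\left(x \right)} = \sqrt{2 x} = \sqrt{2} \sqrt{x}$)
$j^{3}{\left(Q{\left(R{\left(-4 \right)},4 \right)} \right)} = \left(\sqrt{2} \sqrt{\sqrt{2 + 4}}\right)^{3} = \left(\sqrt{2} \sqrt{\sqrt{6}}\right)^{3} = \left(\sqrt{2} \sqrt[4]{6}\right)^{3} = \left(2^{\frac{3}{4}} \sqrt[4]{3}\right)^{3} = 4 \sqrt[4]{2} \cdot 3^{\frac{3}{4}}$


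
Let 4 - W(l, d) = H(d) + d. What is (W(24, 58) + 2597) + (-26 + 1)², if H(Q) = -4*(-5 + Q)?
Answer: 3380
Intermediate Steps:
H(Q) = 20 - 4*Q
W(l, d) = -16 + 3*d (W(l, d) = 4 - ((20 - 4*d) + d) = 4 - (20 - 3*d) = 4 + (-20 + 3*d) = -16 + 3*d)
(W(24, 58) + 2597) + (-26 + 1)² = ((-16 + 3*58) + 2597) + (-26 + 1)² = ((-16 + 174) + 2597) + (-25)² = (158 + 2597) + 625 = 2755 + 625 = 3380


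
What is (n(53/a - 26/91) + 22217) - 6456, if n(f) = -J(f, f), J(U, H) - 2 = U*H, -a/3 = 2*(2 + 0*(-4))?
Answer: 111039479/7056 ≈ 15737.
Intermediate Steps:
a = -12 (a = -6*(2 + 0*(-4)) = -6*(2 + 0) = -6*2 = -3*4 = -12)
J(U, H) = 2 + H*U (J(U, H) = 2 + U*H = 2 + H*U)
n(f) = -2 - f² (n(f) = -(2 + f*f) = -(2 + f²) = -2 - f²)
(n(53/a - 26/91) + 22217) - 6456 = ((-2 - (53/(-12) - 26/91)²) + 22217) - 6456 = ((-2 - (53*(-1/12) - 26*1/91)²) + 22217) - 6456 = ((-2 - (-53/12 - 2/7)²) + 22217) - 6456 = ((-2 - (-395/84)²) + 22217) - 6456 = ((-2 - 1*156025/7056) + 22217) - 6456 = ((-2 - 156025/7056) + 22217) - 6456 = (-170137/7056 + 22217) - 6456 = 156593015/7056 - 6456 = 111039479/7056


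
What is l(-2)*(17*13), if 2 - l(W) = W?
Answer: 884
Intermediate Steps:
l(W) = 2 - W
l(-2)*(17*13) = (2 - 1*(-2))*(17*13) = (2 + 2)*221 = 4*221 = 884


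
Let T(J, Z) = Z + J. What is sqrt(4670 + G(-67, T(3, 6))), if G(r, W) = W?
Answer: sqrt(4679) ≈ 68.403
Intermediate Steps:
T(J, Z) = J + Z
sqrt(4670 + G(-67, T(3, 6))) = sqrt(4670 + (3 + 6)) = sqrt(4670 + 9) = sqrt(4679)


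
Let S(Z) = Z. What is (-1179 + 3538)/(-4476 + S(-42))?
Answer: -2359/4518 ≈ -0.52213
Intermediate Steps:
(-1179 + 3538)/(-4476 + S(-42)) = (-1179 + 3538)/(-4476 - 42) = 2359/(-4518) = 2359*(-1/4518) = -2359/4518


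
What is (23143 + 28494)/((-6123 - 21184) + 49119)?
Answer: 51637/21812 ≈ 2.3674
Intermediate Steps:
(23143 + 28494)/((-6123 - 21184) + 49119) = 51637/(-27307 + 49119) = 51637/21812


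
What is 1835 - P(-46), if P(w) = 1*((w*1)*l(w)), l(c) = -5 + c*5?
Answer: -8975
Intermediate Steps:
l(c) = -5 + 5*c
P(w) = w*(-5 + 5*w) (P(w) = 1*((w*1)*(-5 + 5*w)) = 1*(w*(-5 + 5*w)) = w*(-5 + 5*w))
1835 - P(-46) = 1835 - 5*(-46)*(-1 - 46) = 1835 - 5*(-46)*(-47) = 1835 - 1*10810 = 1835 - 10810 = -8975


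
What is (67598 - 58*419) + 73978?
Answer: 117274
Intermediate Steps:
(67598 - 58*419) + 73978 = (67598 - 24302) + 73978 = 43296 + 73978 = 117274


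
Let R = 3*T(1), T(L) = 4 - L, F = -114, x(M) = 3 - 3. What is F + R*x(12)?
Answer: -114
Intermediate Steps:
x(M) = 0
R = 9 (R = 3*(4 - 1*1) = 3*(4 - 1) = 3*3 = 9)
F + R*x(12) = -114 + 9*0 = -114 + 0 = -114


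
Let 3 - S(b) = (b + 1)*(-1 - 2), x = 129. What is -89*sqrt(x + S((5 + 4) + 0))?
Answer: -801*sqrt(2) ≈ -1132.8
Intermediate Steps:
S(b) = 6 + 3*b (S(b) = 3 - (b + 1)*(-1 - 2) = 3 - (1 + b)*(-3) = 3 - (-3 - 3*b) = 3 + (3 + 3*b) = 6 + 3*b)
-89*sqrt(x + S((5 + 4) + 0)) = -89*sqrt(129 + (6 + 3*((5 + 4) + 0))) = -89*sqrt(129 + (6 + 3*(9 + 0))) = -89*sqrt(129 + (6 + 3*9)) = -89*sqrt(129 + (6 + 27)) = -89*sqrt(129 + 33) = -801*sqrt(2)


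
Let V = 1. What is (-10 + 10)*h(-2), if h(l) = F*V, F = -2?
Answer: 0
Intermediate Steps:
h(l) = -2 (h(l) = -2*1 = -2)
(-10 + 10)*h(-2) = (-10 + 10)*(-2) = 0*(-2) = 0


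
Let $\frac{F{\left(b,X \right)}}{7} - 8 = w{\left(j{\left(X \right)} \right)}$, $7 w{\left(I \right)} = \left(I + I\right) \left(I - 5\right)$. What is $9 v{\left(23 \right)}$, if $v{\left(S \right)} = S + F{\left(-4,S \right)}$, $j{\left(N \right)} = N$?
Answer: $8163$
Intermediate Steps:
$w{\left(I \right)} = \frac{2 I \left(-5 + I\right)}{7}$ ($w{\left(I \right)} = \frac{\left(I + I\right) \left(I - 5\right)}{7} = \frac{2 I \left(-5 + I\right)}{7}$)
$F{\left(b,X \right)} = 56 + 2 X \left(-5 + X\right)$ ($F{\left(b,X \right)} = 56 + 7 \frac{2 X \left(-5 + X\right)}{7} = 56 + 2 X \left(-5 + X\right)$)
$v{\left(S \right)} = 56 + S + 2 S \left(-5 + S\right)$ ($v{\left(S \right)} = S + \left(56 + 2 S \left(-5 + S\right)\right) = 56 + S + 2 S \left(-5 + S\right)$)
$9 v{\left(23 \right)} = 9 \left(56 + 23 + 2 \cdot 23 \left(-5 + 23\right)\right) = 9 \left(56 + 23 + 2 \cdot 23 \cdot 18\right) = 9 \left(56 + 23 + 828\right) = 9 \cdot 907 = 8163$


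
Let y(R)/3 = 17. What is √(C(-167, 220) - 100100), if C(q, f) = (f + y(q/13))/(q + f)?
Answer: I*√281166537/53 ≈ 316.38*I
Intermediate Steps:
y(R) = 51 (y(R) = 3*17 = 51)
C(q, f) = (51 + f)/(f + q) (C(q, f) = (f + 51)/(q + f) = (51 + f)/(f + q))
√(C(-167, 220) - 100100) = √((51 + 220)/(220 - 167) - 100100) = √(271/53 - 100100) = √(-5305029/53) = I*√281166537/53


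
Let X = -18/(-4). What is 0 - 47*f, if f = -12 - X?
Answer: 1551/2 ≈ 775.50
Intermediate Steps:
X = 9/2 (X = -18*(-¼) = 9/2 ≈ 4.5000)
f = -33/2 (f = -12 - 1*9/2 = -12 - 9/2 = -33/2 ≈ -16.500)
0 - 47*f = 0 - 47*(-33/2) = 0 + 1551/2 = 1551/2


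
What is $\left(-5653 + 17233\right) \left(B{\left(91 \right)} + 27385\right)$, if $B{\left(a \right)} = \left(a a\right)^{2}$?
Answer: $794415166680$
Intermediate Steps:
$B{\left(a \right)} = a^{4}$ ($B{\left(a \right)} = \left(a^{2}\right)^{2} = a^{4}$)
$\left(-5653 + 17233\right) \left(B{\left(91 \right)} + 27385\right) = \left(-5653 + 17233\right) \left(91^{4} + 27385\right) = 11580 \left(68574961 + 27385\right) = 11580 \cdot 68602346 = 794415166680$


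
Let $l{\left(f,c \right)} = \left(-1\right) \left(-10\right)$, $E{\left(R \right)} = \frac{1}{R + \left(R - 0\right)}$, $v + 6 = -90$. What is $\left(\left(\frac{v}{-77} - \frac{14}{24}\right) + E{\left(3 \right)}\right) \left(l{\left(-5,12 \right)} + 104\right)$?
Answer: $\frac{14573}{154} \approx 94.63$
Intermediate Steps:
$v = -96$ ($v = -6 - 90 = -96$)
$E{\left(R \right)} = \frac{1}{2 R}$ ($E{\left(R \right)} = \frac{1}{R + \left(R + 0\right)} = \frac{1}{R + R} = \frac{1}{2 R}$)
$l{\left(f,c \right)} = 10$
$\left(\left(\frac{v}{-77} - \frac{14}{24}\right) + E{\left(3 \right)}\right) \left(l{\left(-5,12 \right)} + 104\right) = \left(\left(- \frac{96}{-77} - \frac{14}{24}\right) + \frac{1}{2 \cdot 3}\right) \left(10 + 104\right) = \left(\left(\left(-96\right) \left(- \frac{1}{77}\right) - \frac{7}{12}\right) + \frac{1}{2} \cdot \frac{1}{3}\right) 114 = \left(\left(\frac{96}{77} - \frac{7}{12}\right) + \frac{1}{6}\right) 114 = \left(\frac{613}{924} + \frac{1}{6}\right) 114 = \frac{767}{924} \cdot 114 = \frac{14573}{154}$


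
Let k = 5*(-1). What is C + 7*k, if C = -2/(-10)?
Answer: -174/5 ≈ -34.800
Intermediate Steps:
k = -5
C = ⅕ (C = -2*(-⅒) = ⅕ ≈ 0.20000)
C + 7*k = ⅕ + 7*(-5) = ⅕ - 35 = -174/5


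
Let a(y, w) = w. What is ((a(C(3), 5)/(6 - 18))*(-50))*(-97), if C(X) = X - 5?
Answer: -12125/6 ≈ -2020.8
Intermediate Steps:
C(X) = -5 + X
((a(C(3), 5)/(6 - 18))*(-50))*(-97) = ((5/(6 - 18))*(-50))*(-97) = ((5/(-12))*(-50))*(-97) = ((5*(-1/12))*(-50))*(-97) = -5/12*(-50)*(-97) = (125/6)*(-97) = -12125/6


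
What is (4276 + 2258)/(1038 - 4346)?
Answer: -3267/1654 ≈ -1.9752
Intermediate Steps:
(4276 + 2258)/(1038 - 4346) = 6534/(-3308) = 6534*(-1/3308) = -3267/1654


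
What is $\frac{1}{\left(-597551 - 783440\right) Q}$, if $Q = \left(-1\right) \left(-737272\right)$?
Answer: $- \frac{1}{1018165996552} \approx -9.8216 \cdot 10^{-13}$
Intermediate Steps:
$Q = 737272$
$\frac{1}{\left(-597551 - 783440\right) Q} = \frac{1}{\left(-597551 - 783440\right) 737272} = \frac{1}{-1380991} \cdot \frac{1}{737272} = \left(- \frac{1}{1380991}\right) \frac{1}{737272} = - \frac{1}{1018165996552}$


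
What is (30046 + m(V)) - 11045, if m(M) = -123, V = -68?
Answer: 18878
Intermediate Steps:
(30046 + m(V)) - 11045 = (30046 - 123) - 11045 = 29923 - 11045 = 18878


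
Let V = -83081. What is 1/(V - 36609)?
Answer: -1/119690 ≈ -8.3549e-6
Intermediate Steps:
1/(V - 36609) = 1/(-83081 - 36609) = 1/(-119690) = -1/119690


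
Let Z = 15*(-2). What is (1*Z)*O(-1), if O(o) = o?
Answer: 30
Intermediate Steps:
Z = -30
(1*Z)*O(-1) = (1*(-30))*(-1) = -30*(-1) = 30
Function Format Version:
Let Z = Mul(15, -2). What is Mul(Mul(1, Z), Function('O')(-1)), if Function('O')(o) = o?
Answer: 30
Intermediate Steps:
Z = -30
Mul(Mul(1, Z), Function('O')(-1)) = Mul(Mul(1, -30), -1) = Mul(-30, -1) = 30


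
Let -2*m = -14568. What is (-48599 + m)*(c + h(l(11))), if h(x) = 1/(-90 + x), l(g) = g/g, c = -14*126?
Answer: 6486331055/89 ≈ 7.2880e+7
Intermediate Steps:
c = -1764
l(g) = 1
m = 7284 (m = -½*(-14568) = 7284)
(-48599 + m)*(c + h(l(11))) = (-48599 + 7284)*(-1764 + 1/(-90 + 1)) = -41315*(-1764 + 1/(-89)) = -41315*(-1764 - 1/89) = -41315*(-156997/89) = 6486331055/89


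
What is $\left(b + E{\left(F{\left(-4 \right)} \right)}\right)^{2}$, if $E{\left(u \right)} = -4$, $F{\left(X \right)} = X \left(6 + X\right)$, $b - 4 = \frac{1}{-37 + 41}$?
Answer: $\frac{1}{16} \approx 0.0625$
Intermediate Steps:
$b = \frac{17}{4}$ ($b = 4 + \frac{1}{-37 + 41} = 4 + \frac{1}{4} = \frac{17}{4} \approx 4.25$)
$\left(b + E{\left(F{\left(-4 \right)} \right)}\right)^{2} = \left(\frac{17}{4} - 4\right)^{2} = \left(\frac{1}{4}\right)^{2} = \frac{1}{16}$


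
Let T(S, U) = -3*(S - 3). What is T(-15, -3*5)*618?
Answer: 33372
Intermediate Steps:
T(S, U) = 9 - 3*S (T(S, U) = -3*(-3 + S) = 9 - 3*S)
T(-15, -3*5)*618 = (9 - 3*(-15))*618 = (9 + 45)*618 = 54*618 = 33372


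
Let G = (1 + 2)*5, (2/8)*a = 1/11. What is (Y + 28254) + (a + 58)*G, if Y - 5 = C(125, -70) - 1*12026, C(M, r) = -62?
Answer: 187511/11 ≈ 17046.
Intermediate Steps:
a = 4/11 ≈ 0.36364
G = 15 (G = 3*5 = 15)
Y = -12083 (Y = 5 + (-62 - 1*12026) = 5 + (-62 - 12026) = 5 - 12088 = -12083)
(Y + 28254) + (a + 58)*G = (-12083 + 28254) + (4/11 + 58)*15 = 16171 + (642/11)*15 = 16171 + 9630/11 = 187511/11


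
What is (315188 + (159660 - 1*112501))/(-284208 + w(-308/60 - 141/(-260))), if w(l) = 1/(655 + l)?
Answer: -183825517693/144184117572 ≈ -1.2749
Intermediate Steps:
(315188 + (159660 - 1*112501))/(-284208 + w(-308/60 - 141/(-260))) = (315188 + (159660 - 1*112501))/(-284208 + 1/(655 + (-308/60 - 141/(-260)))) = (315188 + (159660 - 112501))/(-284208 + 1/(655 + (-308*1/60 - 141*(-1/260)))) = (315188 + 47159)/(-284208 + 1/(655 + (-77/15 + 141/260))) = 362347/(-284208 + 1/(655 - 3581/780)) = 362347/(-284208 + 1/(507319/780)) = 362347/(-284208 + 780/507319) = 362347/(-144184117572/507319) = 362347*(-507319/144184117572) = -183825517693/144184117572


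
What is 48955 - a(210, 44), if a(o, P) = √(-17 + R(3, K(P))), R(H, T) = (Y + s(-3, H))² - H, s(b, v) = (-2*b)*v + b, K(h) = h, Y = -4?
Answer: 48955 - √101 ≈ 48945.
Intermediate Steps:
s(b, v) = b - 2*b*v (s(b, v) = -2*b*v + b = b - 2*b*v)
R(H, T) = (-7 + 6*H)² - H (R(H, T) = (-4 - 3*(1 - 2*H))² - H = (-4 + (-3 + 6*H))² - H = (-7 + 6*H)² - H)
a(o, P) = √101 (a(o, P) = √(-17 + ((-7 + 6*3)² - 1*3)) = √(-17 + ((-7 + 18)² - 3)) = √(-17 + (11² - 3)) = √(-17 + (121 - 3)) = √(-17 + 118) = √101)
48955 - a(210, 44) = 48955 - √101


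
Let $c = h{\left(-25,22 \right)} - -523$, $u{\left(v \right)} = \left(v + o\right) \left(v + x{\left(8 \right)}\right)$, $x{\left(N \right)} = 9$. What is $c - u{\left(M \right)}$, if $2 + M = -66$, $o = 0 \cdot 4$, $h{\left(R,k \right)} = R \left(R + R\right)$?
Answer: $-2239$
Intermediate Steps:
$h{\left(R,k \right)} = 2 R^{2}$ ($h{\left(R,k \right)} = R 2 R = 2 R^{2}$)
$o = 0$
$M = -68$ ($M = -2 - 66 = -68$)
$u{\left(v \right)} = v \left(9 + v\right)$ ($u{\left(v \right)} = \left(v + 0\right) \left(v + 9\right) = v \left(9 + v\right)$)
$c = 1773$ ($c = 2 \left(-25\right)^{2} - -523 = 2 \cdot 625 + 523 = 1250 + 523 = 1773$)
$c - u{\left(M \right)} = 1773 - - 68 \left(9 - 68\right) = 1773 - \left(-68\right) \left(-59\right) = 1773 - 4012 = -2239$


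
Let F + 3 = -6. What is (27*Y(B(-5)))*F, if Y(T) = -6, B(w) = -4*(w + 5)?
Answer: 1458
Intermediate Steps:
F = -9 (F = -3 - 6 = -9)
B(w) = -20 - 4*w (B(w) = -4*(5 + w) = -20 - 4*w)
(27*Y(B(-5)))*F = (27*(-6))*(-9) = -162*(-9) = 1458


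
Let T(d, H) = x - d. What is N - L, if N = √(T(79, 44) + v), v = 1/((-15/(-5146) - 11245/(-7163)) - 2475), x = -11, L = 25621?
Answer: -25621 + 2*I*√1106688761030862790705/7013269295 ≈ -25621.0 + 9.4868*I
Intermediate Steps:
v = -2835446/7013269295 (v = 1/((-15*(-1/5146) - 11245*(-1/7163)) - 2475) = 1/((15/5146 + 865/551) - 2475) = 1/(4459555/2835446 - 2475) = 1/(-7013269295/2835446) = -2835446/7013269295 ≈ -0.00040430)
T(d, H) = -11 - d
N = 2*I*√1106688761030862790705/7013269295 (N = √((-11 - 1*79) - 2835446/7013269295) = √((-11 - 79) - 2835446/7013269295) = √(-90 - 2835446/7013269295) = √(-631197071996/7013269295) = 2*I*√1106688761030862790705/7013269295 ≈ 9.4868*I)
N - L = 2*I*√1106688761030862790705/7013269295 - 1*25621 = 2*I*√1106688761030862790705/7013269295 - 25621 = -25621 + 2*I*√1106688761030862790705/7013269295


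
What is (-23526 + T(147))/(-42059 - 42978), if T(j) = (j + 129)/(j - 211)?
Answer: 376485/1360592 ≈ 0.27671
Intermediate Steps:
T(j) = (129 + j)/(-211 + j)
(-23526 + T(147))/(-42059 - 42978) = (-23526 + (129 + 147)/(-211 + 147))/(-42059 - 42978) = (-23526 + 276/(-64))/(-85037) = (-23526 - 1/64*276)*(-1/85037) = (-23526 - 69/16)*(-1/85037) = -376485/16*(-1/85037) = 376485/1360592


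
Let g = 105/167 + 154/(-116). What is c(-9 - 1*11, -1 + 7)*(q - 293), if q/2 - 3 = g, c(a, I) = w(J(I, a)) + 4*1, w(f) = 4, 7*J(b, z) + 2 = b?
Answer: -11173680/4843 ≈ -2307.2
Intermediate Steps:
J(b, z) = -2/7 + b/7
c(a, I) = 8 (c(a, I) = 4 + 4*1 = 4 + 4 = 8)
g = -6769/9686 (g = 105*(1/167) + 154*(-1/116) = 105/167 - 77/58 = -6769/9686 ≈ -0.69884)
q = 22289/4843 (q = 6 + 2*(-6769/9686) = 6 - 6769/4843 = 22289/4843 ≈ 4.6023)
c(-9 - 1*11, -1 + 7)*(q - 293) = 8*(22289/4843 - 293) = 8*(-1396710/4843) = -11173680/4843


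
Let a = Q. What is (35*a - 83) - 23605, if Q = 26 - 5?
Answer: -22953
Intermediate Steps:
Q = 21
a = 21
(35*a - 83) - 23605 = (35*21 - 83) - 23605 = (735 - 83) - 23605 = 652 - 23605 = -22953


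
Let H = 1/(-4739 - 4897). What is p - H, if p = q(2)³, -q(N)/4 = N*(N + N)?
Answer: -315752447/9636 ≈ -32768.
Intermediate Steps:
q(N) = -8*N² (q(N) = -4*N*(N + N) = -4*N*2*N = -8*N²)
H = -1/9636 (H = 1/(-9636) = -1/9636 ≈ -0.00010378)
p = -32768 (p = (-8*2²)³ = (-8*4)³ = (-32)³ = -32768)
p - H = -32768 - 1*(-1/9636) = -32768 + 1/9636 = -315752447/9636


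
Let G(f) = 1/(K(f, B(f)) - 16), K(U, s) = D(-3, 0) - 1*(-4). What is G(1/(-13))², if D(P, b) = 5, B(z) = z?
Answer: 1/49 ≈ 0.020408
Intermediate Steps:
K(U, s) = 9 (K(U, s) = 5 - 1*(-4) = 5 + 4 = 9)
G(f) = -⅐ (G(f) = 1/(9 - 16) = 1/(-7) = -⅐)
G(1/(-13))² = (-⅐)² = 1/49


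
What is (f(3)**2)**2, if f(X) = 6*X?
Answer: 104976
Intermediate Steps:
(f(3)**2)**2 = ((6*3)**2)**2 = (18**2)**2 = 324**2 = 104976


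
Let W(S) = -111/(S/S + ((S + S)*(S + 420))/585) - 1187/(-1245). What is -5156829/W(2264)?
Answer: -78030055557866385/14345641744 ≈ -5.4393e+6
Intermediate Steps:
W(S) = 1187/1245 - 111/(1 + 2*S*(420 + S)/585) (W(S) = -111/(1 + ((2*S)*(420 + S))*(1/585)) - 1187*(-1/1245) = -111/(1 + (2*S*(420 + S))*(1/585)) + 1187/1245 = -111/(1 + 2*S*(420 + S)/585) + 1187/1245 = 1187/1245 - 111/(1 + 2*S*(420 + S)/585))
-5156829/W(2264) = -5156829*1245*(585 + 2*2264**2 + 840*2264)/(2*(-40074840 + 1187*2264**2 + 498540*2264)) = -5156829*1245*(585 + 2*5125696 + 1901760)/(2*(-40074840 + 1187*5125696 + 1128694560)) = -5156829*1245*(585 + 10251392 + 1901760)/(2*(-40074840 + 6084201152 + 1128694560)) = -5156829/((2/1245)*7172820872/12153737) = -5156829/((2/1245)*(1/12153737)*7172820872) = -5156829/14345641744/15131402565 = -5156829*15131402565/14345641744 = -78030055557866385/14345641744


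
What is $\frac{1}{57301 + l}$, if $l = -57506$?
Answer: $- \frac{1}{205} \approx -0.0048781$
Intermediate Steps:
$\frac{1}{57301 + l} = \frac{1}{57301 - 57506} = \frac{1}{-205} = - \frac{1}{205}$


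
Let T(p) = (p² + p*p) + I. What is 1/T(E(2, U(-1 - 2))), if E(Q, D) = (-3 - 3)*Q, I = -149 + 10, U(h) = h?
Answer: 1/149 ≈ 0.0067114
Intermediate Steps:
I = -139
E(Q, D) = -6*Q
T(p) = -139 + 2*p² (T(p) = (p² + p*p) - 139 = (p² + p²) - 139 = 2*p² - 139 = -139 + 2*p²)
1/T(E(2, U(-1 - 2))) = 1/(-139 + 2*(-6*2)²) = 1/(-139 + 2*(-12)²) = 1/(-139 + 2*144) = 1/(-139 + 288) = 1/149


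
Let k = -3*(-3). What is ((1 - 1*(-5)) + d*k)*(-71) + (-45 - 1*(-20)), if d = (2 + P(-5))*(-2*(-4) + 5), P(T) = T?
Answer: 24470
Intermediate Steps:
k = 9
d = -39 (d = (2 - 5)*(-2*(-4) + 5) = -3*(8 + 5) = -3*13 = -39)
((1 - 1*(-5)) + d*k)*(-71) + (-45 - 1*(-20)) = ((1 - 1*(-5)) - 39*9)*(-71) + (-45 - 1*(-20)) = ((1 + 5) - 351)*(-71) + (-45 + 20) = (6 - 351)*(-71) - 25 = -345*(-71) - 25 = 24495 - 25 = 24470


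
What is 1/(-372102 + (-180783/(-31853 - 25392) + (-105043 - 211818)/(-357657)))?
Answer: -20474074965/7618361445613054 ≈ -2.6875e-6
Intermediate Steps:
1/(-372102 + (-180783/(-31853 - 25392) + (-105043 - 211818)/(-357657))) = 1/(-372102 + (-180783/(-57245) - 316861*(-1/357657))) = 1/(-372102 + (-180783*(-1/57245) + 316861/357657)) = 1/(-372102 + (180783/57245 + 316861/357657)) = 1/(-372102 + 82797013376/20474074965) = 1/(-7618361445613054/20474074965) = -20474074965/7618361445613054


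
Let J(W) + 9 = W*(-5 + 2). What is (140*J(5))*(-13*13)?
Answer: 567840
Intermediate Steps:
J(W) = -9 - 3*W (J(W) = -9 + W*(-5 + 2) = -9 + W*(-3) = -9 - 3*W)
(140*J(5))*(-13*13) = (140*(-9 - 3*5))*(-13*13) = (140*(-9 - 15))*(-169) = (140*(-24))*(-169) = -3360*(-169) = 567840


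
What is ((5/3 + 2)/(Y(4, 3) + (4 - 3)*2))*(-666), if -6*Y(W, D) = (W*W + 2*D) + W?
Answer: 7326/7 ≈ 1046.6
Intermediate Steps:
Y(W, D) = -D/3 - W/6 - W²/6 (Y(W, D) = -((W*W + 2*D) + W)/6 = -((W² + 2*D) + W)/6 = -(W + W² + 2*D)/6 = -D/3 - W/6 - W²/6)
((5/3 + 2)/(Y(4, 3) + (4 - 3)*2))*(-666) = ((5/3 + 2)/((-⅓*3 - ⅙*4 - ⅙*4²) + (4 - 3)*2))*(-666) = ((5*(⅓) + 2)/((-1 - ⅔ - ⅙*16) + 1*2))*(-666) = ((5/3 + 2)/((-1 - ⅔ - 8/3) + 2))*(-666) = (11/(3*(-13/3 + 2)))*(-666) = (11/(3*(-7/3)))*(-666) = ((11/3)*(-3/7))*(-666) = -11/7*(-666) = 7326/7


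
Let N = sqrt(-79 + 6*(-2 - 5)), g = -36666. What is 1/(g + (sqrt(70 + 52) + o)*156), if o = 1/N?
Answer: 11/(6*(-67221 - 26*I + 286*sqrt(122))) ≈ -2.8618e-5 + 1.1615e-8*I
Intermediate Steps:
N = 11*I (N = sqrt(-79 + 6*(-7)) = sqrt(-79 - 42) = sqrt(-121) = 11*I ≈ 11.0*I)
o = -I/11 (o = 1/(11*I) = -I/11 ≈ -0.090909*I)
1/(g + (sqrt(70 + 52) + o)*156) = 1/(-36666 + (sqrt(70 + 52) - I/11)*156) = 1/(-36666 + (sqrt(122) - I/11)*156) = 1/(-36666 + (156*sqrt(122) - 156*I/11)) = 1/(-36666 + 156*sqrt(122) - 156*I/11)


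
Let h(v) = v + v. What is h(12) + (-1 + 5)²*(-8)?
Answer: -104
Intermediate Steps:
h(v) = 2*v
h(12) + (-1 + 5)²*(-8) = 2*12 + (-1 + 5)²*(-8) = 24 + 4²*(-8) = 24 + 16*(-8) = 24 - 128 = -104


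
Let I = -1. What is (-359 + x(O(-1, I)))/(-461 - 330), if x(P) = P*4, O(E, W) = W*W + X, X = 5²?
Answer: 255/791 ≈ 0.32238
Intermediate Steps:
X = 25
O(E, W) = 25 + W² (O(E, W) = W*W + 25 = W² + 25 = 25 + W²)
x(P) = 4*P
(-359 + x(O(-1, I)))/(-461 - 330) = (-359 + 4*(25 + (-1)²))/(-461 - 330) = (-359 + 4*(25 + 1))/(-791) = (-359 + 4*26)*(-1/791) = (-359 + 104)*(-1/791) = -255*(-1/791) = 255/791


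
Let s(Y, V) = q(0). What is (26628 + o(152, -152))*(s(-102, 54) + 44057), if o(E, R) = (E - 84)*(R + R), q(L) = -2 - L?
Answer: 262391580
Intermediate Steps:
s(Y, V) = -2 (s(Y, V) = -2 - 1*0 = -2 + 0 = -2)
o(E, R) = 2*R*(-84 + E) (o(E, R) = (-84 + E)*(2*R) = 2*R*(-84 + E))
(26628 + o(152, -152))*(s(-102, 54) + 44057) = (26628 + 2*(-152)*(-84 + 152))*(-2 + 44057) = (26628 + 2*(-152)*68)*44055 = (26628 - 20672)*44055 = 5956*44055 = 262391580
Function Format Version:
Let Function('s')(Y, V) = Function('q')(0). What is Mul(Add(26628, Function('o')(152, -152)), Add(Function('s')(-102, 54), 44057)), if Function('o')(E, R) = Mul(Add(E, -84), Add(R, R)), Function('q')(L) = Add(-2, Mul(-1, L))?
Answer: 262391580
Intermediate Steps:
Function('s')(Y, V) = -2 (Function('s')(Y, V) = Add(-2, Mul(-1, 0)) = Add(-2, 0) = -2)
Function('o')(E, R) = Mul(2, R, Add(-84, E)) (Function('o')(E, R) = Mul(Add(-84, E), Mul(2, R)) = Mul(2, R, Add(-84, E)))
Mul(Add(26628, Function('o')(152, -152)), Add(Function('s')(-102, 54), 44057)) = Mul(Add(26628, Mul(2, -152, Add(-84, 152))), Add(-2, 44057)) = Mul(Add(26628, Mul(2, -152, 68)), 44055) = Mul(Add(26628, -20672), 44055) = Mul(5956, 44055) = 262391580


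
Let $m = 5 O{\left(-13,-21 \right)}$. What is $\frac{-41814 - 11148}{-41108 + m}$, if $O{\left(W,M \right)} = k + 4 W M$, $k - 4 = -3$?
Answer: $\frac{17654}{11881} \approx 1.4859$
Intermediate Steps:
$k = 1$ ($k = 4 - 3 = 1$)
$O{\left(W,M \right)} = 1 + 4 M W$ ($O{\left(W,M \right)} = 1 + 4 W M = 1 + 4 M W$)
$m = 5465$ ($m = 5 \left(1 + 4 \left(-21\right) \left(-13\right)\right) = 5 \left(1 + 1092\right) = 5 \cdot 1093 = 5465$)
$\frac{-41814 - 11148}{-41108 + m} = \frac{-41814 - 11148}{-41108 + 5465} = - \frac{52962}{-35643} = \left(-52962\right) \left(- \frac{1}{35643}\right) = \frac{17654}{11881}$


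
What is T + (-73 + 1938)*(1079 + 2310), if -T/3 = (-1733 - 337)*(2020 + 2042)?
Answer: 31545505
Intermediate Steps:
T = 25225020 (T = -3*(-1733 - 337)*(2020 + 2042) = -(-6210)*4062 = -3*(-8408340) = 25225020)
T + (-73 + 1938)*(1079 + 2310) = 25225020 + (-73 + 1938)*(1079 + 2310) = 25225020 + 1865*3389 = 25225020 + 6320485 = 31545505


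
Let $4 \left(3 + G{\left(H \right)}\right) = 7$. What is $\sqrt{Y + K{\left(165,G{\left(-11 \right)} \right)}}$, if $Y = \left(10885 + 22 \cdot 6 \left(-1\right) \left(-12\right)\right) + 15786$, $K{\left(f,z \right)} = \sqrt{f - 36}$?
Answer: $\sqrt{28255 + \sqrt{129}} \approx 168.13$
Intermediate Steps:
$G{\left(H \right)} = - \frac{5}{4}$ ($G{\left(H \right)} = -3 + \frac{1}{4} \cdot 7 = -3 + \frac{7}{4} = - \frac{5}{4}$)
$K{\left(f,z \right)} = \sqrt{-36 + f}$
$Y = 28255$ ($Y = \left(10885 + 22 \left(-6\right) \left(-12\right)\right) + 15786 = \left(10885 - -1584\right) + 15786 = \left(10885 + 1584\right) + 15786 = 12469 + 15786 = 28255$)
$\sqrt{Y + K{\left(165,G{\left(-11 \right)} \right)}} = \sqrt{28255 + \sqrt{-36 + 165}} = \sqrt{28255 + \sqrt{129}}$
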